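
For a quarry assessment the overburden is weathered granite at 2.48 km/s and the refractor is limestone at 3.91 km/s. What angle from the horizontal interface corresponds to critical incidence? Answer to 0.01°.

At critical incidence the refracted ray runs along the interface (θ₂ = 90°), so sin θ_c = V₁/V₂.
θ_c = arcsin(2.48/3.91) = arcsin 0.6343 = 39.37°.
Measured from the interface: 90° − 39.37° = 50.63°.

50.63°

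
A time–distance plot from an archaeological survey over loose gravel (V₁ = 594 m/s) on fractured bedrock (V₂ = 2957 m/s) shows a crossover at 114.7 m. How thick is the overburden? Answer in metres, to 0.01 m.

46.78 m

x_cross = 2h·√((V₂+V₁)/(V₂−V₁)) → h = x_cross / (2·√((V₂+V₁)/(V₂−V₁))).
√((V₂+V₁)/(V₂−V₁)) = √((2957+594)/(2957−594)) = 1.2259.
h = 114.7 / (2·1.2259) = 46.78 m.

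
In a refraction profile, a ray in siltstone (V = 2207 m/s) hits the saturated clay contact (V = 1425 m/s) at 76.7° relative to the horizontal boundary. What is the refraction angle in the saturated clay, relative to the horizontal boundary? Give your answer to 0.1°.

81.5°

Convert to the normal: θ₁ = 90° − 76.7° = 13.3°.
sin θ₁/V₁ = sin θ₂/V₂ ⇒ sin θ₂ = 1425·sin 13.3°/2207 = 1425·0.2300/2207 = 0.1485.
θ₂ = sin⁻¹(0.1485) = 8.54° (from vertical).
From the interface: 90° − 8.54° = 81.46°.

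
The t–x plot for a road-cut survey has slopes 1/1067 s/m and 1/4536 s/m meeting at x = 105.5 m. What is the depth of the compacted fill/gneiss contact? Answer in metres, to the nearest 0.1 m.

41.5 m

x_cross = 2h·√((V₂+V₁)/(V₂−V₁)) → h = x_cross / (2·√((V₂+V₁)/(V₂−V₁))).
√((V₂+V₁)/(V₂−V₁)) = √((4536+1067)/(4536−1067)) = 1.2709.
h = 105.5 / (2·1.2709) = 41.51 m.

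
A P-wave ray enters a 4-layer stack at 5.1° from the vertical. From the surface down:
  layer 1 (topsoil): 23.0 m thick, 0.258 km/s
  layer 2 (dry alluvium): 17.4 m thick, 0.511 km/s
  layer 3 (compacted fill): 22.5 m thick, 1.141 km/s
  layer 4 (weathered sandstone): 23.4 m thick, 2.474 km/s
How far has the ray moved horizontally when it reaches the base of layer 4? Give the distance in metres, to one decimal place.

Apply Snell's law at each interface; in layer i the horizontal offset is hᵢ·tan θᵢ.
Layer 1: θ = 5.10°; offset = 23.0·tan 5.10° = 2.053 m.
Layer 2: sin θ = 0.511·sin 5.1°/0.258 = 0.1761, θ = 10.14°; offset = 17.4·tan 10.14° = 3.112 m.
Layer 3: sin θ = 1.141·sin 5.1°/0.258 = 0.3931, θ = 23.15°; offset = 22.5·tan 23.15° = 9.620 m.
Layer 4: sin θ = 2.474·sin 5.1°/0.258 = 0.8524, θ = 58.48°; offset = 23.4·tan 58.48° = 38.149 m.
Summing the layer offsets gives 52.934 m.

52.9 m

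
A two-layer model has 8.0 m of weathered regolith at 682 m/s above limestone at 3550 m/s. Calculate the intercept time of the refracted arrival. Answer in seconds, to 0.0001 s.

θ_c = arcsin(V₁/V₂) = arcsin(682/3550) = 11.08°; cos θ_c = 0.9814.
tᵢ = 2h·cos θ_c / V₁ = 2·8.0·0.9814 / 682 = 0.02302 s.

0.0230 s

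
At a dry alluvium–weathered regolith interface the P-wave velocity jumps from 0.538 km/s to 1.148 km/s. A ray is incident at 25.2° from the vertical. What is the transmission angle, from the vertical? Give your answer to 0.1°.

sin θ₁/V₁ = sin θ₂/V₂ ⇒ sin θ₂ = 1.148·sin 25.2°/0.538 = 1.148·0.4258/0.538 = 0.9085.
θ₂ = arcsin 0.9085 = 65.30° from the normal.

65.3°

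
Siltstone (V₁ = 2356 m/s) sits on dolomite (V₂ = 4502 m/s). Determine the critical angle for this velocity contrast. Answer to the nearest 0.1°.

At critical incidence the refracted ray runs along the interface (θ₂ = 90°), so sin θ_c = V₁/V₂.
θ_c = arcsin(2356/4502) = arcsin 0.5233 = 31.56°.

31.6°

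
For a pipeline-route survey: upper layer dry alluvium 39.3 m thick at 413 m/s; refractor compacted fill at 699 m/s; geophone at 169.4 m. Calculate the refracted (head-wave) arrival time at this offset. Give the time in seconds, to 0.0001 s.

0.3959 s

θ_c = arcsin(V₁/V₂) = arcsin(413/699) = 36.22°, cos θ_c = 0.8068.
Intercept time tᵢ = 2h cos θ_c / V₁ = 2·39.3·0.8068/413 = 0.15354 s.
t = x/V₂ + tᵢ = 169.4/699 + 0.15354 = 0.39589 s.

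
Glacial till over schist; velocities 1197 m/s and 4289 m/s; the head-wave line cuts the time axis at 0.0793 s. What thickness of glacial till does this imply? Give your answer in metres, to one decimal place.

49.4 m

h = tᵢ·V₁·V₂ / (2·√(V₂²−V₁²)).
√(V₂²−V₁²) = √(4289² − 1197²) = 4118.6 m/s.
h = 0.0793 s × 1197 × 4289 / (2 × 4118.6) = 49.42 m.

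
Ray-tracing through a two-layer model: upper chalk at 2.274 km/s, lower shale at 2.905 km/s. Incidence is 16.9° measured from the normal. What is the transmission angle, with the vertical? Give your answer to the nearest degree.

sin θ₁/V₁ = sin θ₂/V₂ ⇒ sin θ₂ = 2.905·sin 16.9°/2.274 = 2.905·0.2907/2.274 = 0.3714.
θ₂ = sin⁻¹(0.3714) = 21.80° (from vertical).

22°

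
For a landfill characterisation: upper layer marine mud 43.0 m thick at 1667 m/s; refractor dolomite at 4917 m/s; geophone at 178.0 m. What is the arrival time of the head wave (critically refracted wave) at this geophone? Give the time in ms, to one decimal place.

t = x/V₂ + 2h·√(V₂²−V₁²)/(V₁V₂).
√(V₂²−V₁²) = √(4917²−1667²) = 4625.8 m/s; delay term = 2·43.0·4625.8/(1667·4917) = 0.04853 s.
t = 178.0/4917 + 0.04853 = 0.08474 s.

84.7 ms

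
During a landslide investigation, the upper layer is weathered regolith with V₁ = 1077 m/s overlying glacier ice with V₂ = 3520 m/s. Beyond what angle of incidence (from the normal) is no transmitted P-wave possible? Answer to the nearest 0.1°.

17.8°

At critical incidence the refracted ray runs along the interface (θ₂ = 90°), so sin θ_c = V₁/V₂.
θ_c = arcsin(1077/3520) = arcsin 0.3060 = 17.82°.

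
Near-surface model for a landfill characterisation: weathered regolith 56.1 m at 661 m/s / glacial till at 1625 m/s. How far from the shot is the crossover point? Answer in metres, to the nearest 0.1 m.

x_cross = 2h·√((V₂+V₁)/(V₂−V₁)).
(V₂+V₁)/(V₂−V₁) = (1625+661)/(1625−661) = 2.3714; √ = 1.5399.
x_cross = 2·56.1·1.5399 = 172.78 m.

172.8 m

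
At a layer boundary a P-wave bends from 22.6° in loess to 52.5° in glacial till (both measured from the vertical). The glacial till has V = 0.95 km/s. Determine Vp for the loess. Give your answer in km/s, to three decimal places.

sin 22.6° = 0.3843; sin 52.5° = 0.7934.
V₁ = V₂·(sin θ₁/sin θ₂) = 0.95·(0.3843/0.7934) = 0.460 km/s.

0.460 km/s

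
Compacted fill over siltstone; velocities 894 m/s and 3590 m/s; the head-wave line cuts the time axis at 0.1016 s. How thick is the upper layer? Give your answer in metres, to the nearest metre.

47 m

h = tᵢ·V₁·V₂ / (2·√(V₂²−V₁²)).
√(V₂²−V₁²) = √(3590² − 894²) = 3476.9 m/s.
h = 0.1016 s × 894 × 3590 / (2 × 3476.9) = 46.89 m.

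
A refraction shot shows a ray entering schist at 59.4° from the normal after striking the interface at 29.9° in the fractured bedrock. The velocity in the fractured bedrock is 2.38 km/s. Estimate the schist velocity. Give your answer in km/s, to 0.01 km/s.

4.11 km/s

Snell's law: sin 29.9°/V₁ = sin 59.4°/V₂.
V₂ = V₁·sin 59.4°/sin 29.9° = 2.38 × 1.7267 = 4.11 km/s.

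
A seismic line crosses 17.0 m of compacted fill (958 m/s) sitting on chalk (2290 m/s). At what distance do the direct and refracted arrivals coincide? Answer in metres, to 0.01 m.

53.09 m

θ_c = arcsin(958/2290) = 24.73°, so cos θ_c = 0.9083 and tᵢ = 2h cos θ_c/V₁ = 0.0322 s.
At crossover x/V₁ = x/V₂ + tᵢ ⇒ x = tᵢ/(1/V₁ − 1/V₂) = 0.03224/(1.0438e-03 − 4.3668e-04) = 53.09 m.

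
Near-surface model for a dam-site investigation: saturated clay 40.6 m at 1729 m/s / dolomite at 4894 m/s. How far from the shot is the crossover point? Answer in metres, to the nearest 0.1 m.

x_cross = 2h·√((V₂+V₁)/(V₂−V₁)).
(V₂+V₁)/(V₂−V₁) = (4894+1729)/(4894−1729) = 2.0926; √ = 1.4466.
x_cross = 2·40.6·1.4466 = 117.46 m.

117.5 m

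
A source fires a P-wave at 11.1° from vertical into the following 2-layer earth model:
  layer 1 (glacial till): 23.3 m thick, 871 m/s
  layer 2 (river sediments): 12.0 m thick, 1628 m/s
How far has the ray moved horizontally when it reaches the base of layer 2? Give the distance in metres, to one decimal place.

9.2 m

Apply Snell's law at each interface; in layer i the horizontal offset is hᵢ·tan θᵢ.
Layer 1: θ = 11.10°; offset = 23.3·tan 11.10° = 4.571 m.
Layer 2: sin θ = 1628·sin 11.1°/871 = 0.3598, θ = 21.09°; offset = 12.0·tan 21.09° = 4.628 m.
Total horizontal offset = 9.199 m.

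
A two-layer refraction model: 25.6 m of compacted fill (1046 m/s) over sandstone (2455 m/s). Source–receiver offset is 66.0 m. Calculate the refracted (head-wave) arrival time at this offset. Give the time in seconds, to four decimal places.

0.0712 s

t = x/V₂ + 2h·√(V₂²−V₁²)/(V₁V₂).
√(V₂²−V₁²) = √(2455²−1046²) = 2221.0 m/s; delay term = 2·25.6·2221.0/(1046·2455) = 0.04428 s.
t = 66.0/2455 + 0.04428 = 0.07117 s.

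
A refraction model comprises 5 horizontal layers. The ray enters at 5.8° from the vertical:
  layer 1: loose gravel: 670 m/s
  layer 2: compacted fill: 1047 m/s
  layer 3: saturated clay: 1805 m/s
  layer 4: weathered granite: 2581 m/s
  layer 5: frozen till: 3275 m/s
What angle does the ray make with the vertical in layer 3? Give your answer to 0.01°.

Snell's law across each interface conserves sin θ / V, so sin θ_3 = V_3·sin θ₁/V₁.
sin θ_3 = 1805 × sin 5.8° / 670 = 0.2722.
θ_3 = arcsin 0.2722 = 15.80°.

15.80°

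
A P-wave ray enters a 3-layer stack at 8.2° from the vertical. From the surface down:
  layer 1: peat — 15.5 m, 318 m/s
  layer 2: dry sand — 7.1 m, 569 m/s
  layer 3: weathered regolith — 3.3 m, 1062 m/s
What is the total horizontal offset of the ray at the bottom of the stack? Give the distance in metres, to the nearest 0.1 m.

Apply Snell's law at each interface; in layer i the horizontal offset is hᵢ·tan θᵢ.
Layer 1: θ = 8.20°; offset = 15.5·tan 8.20° = 2.234 m.
Layer 2: sin θ = 569·sin 8.2°/318 = 0.2552, θ = 14.79°; offset = 7.1·tan 14.79° = 1.874 m.
Layer 3: sin θ = 1062·sin 8.2°/318 = 0.4763, θ = 28.45°; offset = 3.3·tan 28.45° = 1.788 m.
Σ offsets = 5.895 m.

5.9 m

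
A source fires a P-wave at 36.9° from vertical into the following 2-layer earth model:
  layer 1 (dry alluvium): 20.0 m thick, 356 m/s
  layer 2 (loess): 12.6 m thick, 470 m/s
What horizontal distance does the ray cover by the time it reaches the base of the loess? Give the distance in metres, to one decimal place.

31.4 m

Apply Snell's law at each interface; in layer i the horizontal offset is hᵢ·tan θᵢ.
Layer 1: θ = 36.90°; offset = 20.0·tan 36.90° = 15.016 m.
Layer 2: sin θ = 470·sin 36.9°/356 = 0.7927, θ = 52.44°; offset = 12.6·tan 52.44° = 16.384 m.
Total horizontal offset = 31.400 m.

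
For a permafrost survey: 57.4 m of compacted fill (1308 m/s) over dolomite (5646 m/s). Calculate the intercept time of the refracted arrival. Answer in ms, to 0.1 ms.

tᵢ = 2h·√(V₂²−V₁²)/(V₁V₂).
√(V₂²−V₁²) = √(5646²−1308²) = 5492.4 m/s.
tᵢ = 2·57.4·5492.4/(1308·5646) = 0.08538 s.

85.4 ms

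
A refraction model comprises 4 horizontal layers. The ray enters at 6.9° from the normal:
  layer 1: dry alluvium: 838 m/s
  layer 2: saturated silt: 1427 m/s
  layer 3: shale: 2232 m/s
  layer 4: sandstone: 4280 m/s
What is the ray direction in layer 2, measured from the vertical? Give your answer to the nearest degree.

Ray parameter p = sin 6.9° / 838 = 1.4336e-04 s/m.
sin θ_2 = p·V_2 = 1.4336e-04 × 1427 = 0.2046.
θ_2 = arcsin 0.2046 = 11.80°.

12°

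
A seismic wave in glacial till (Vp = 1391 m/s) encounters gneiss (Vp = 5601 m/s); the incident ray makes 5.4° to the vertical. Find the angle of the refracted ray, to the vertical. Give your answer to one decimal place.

22.3°

sin θ₁/V₁ = sin θ₂/V₂ ⇒ sin θ₂ = 5601·sin 5.4°/1391 = 5601·0.0941/1391 = 0.3789.
θ₂ = sin⁻¹(0.3789) = 22.27° (from vertical).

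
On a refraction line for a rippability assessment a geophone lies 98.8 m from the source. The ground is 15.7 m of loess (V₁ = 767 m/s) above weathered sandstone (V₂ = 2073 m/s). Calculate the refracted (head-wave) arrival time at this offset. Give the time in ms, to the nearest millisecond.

86 ms

θ_c = arcsin(V₁/V₂) = arcsin(767/2073) = 21.72°, cos θ_c = 0.9290.
Intercept time tᵢ = 2h cos θ_c / V₁ = 2·15.7·0.9290/767 = 0.03803 s.
t = x/V₂ + tᵢ = 98.8/2073 + 0.03803 = 0.08569 s.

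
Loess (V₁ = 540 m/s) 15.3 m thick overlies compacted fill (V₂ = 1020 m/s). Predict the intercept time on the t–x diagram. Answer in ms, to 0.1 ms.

48.1 ms

θ_c = arcsin(V₁/V₂) = arcsin(540/1020) = 31.97°; cos θ_c = 0.8484.
tᵢ = 2h·cos θ_c / V₁ = 2·15.3·0.8484 / 540 = 0.04807 s.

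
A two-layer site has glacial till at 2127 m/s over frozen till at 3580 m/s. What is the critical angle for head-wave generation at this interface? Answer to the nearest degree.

36°

Critical incidence: sin θ_c = V₁/V₂ = 2127/3580 = 0.5941.
θ_c = arcsin 0.5941 = 36.45°.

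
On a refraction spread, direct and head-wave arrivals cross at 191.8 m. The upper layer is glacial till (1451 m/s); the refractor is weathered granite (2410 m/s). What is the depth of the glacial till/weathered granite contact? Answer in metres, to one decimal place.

h = (x_cross/2)·√((V₂−V₁)/(V₂+V₁)).
(V₂−V₁)/(V₂+V₁) = (2410−1451)/(2410+1451) = 0.2484; √ = 0.4984.
h = (191.8/2)·0.4984 = 47.79 m.

47.8 m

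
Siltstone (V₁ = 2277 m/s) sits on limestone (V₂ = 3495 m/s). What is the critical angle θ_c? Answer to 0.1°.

At critical incidence the refracted ray runs along the interface (θ₂ = 90°), so sin θ_c = V₁/V₂.
θ_c = arcsin(2277/3495) = arcsin 0.6515 = 40.65°.

40.7°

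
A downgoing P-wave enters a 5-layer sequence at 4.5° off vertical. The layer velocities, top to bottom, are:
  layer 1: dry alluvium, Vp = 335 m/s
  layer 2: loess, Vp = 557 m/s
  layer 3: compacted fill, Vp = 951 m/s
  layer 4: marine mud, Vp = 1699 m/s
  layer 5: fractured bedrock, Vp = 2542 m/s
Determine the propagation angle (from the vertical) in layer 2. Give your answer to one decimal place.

7.5°

Ray parameter p = sin 4.5° / 335 = 2.3421e-04 s/m.
sin θ_2 = p·V_2 = 2.3421e-04 × 557 = 0.1305.
θ_2 = 7.50° from the vertical.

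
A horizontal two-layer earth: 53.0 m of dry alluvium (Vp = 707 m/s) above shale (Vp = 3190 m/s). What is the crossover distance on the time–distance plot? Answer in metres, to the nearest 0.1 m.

132.8 m

θ_c = arcsin(707/3190) = 12.80°, so cos θ_c = 0.9751 and tᵢ = 2h cos θ_c/V₁ = 0.1462 s.
At crossover x/V₁ = x/V₂ + tᵢ ⇒ x = tᵢ/(1/V₁ − 1/V₂) = 0.14620/(1.4144e-03 − 3.1348e-04) = 132.80 m.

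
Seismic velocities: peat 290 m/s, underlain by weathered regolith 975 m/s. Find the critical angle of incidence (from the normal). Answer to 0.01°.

Critical incidence: sin θ_c = V₁/V₂ = 290/975 = 0.2974.
θ_c = arcsin 0.2974 = 17.30°.

17.30°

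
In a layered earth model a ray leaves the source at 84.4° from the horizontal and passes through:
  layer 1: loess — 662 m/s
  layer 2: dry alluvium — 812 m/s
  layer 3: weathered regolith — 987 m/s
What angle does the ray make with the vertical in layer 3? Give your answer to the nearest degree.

8°

From the normal: θ₁ = 90° − 84.4° = 5.6°.
Ray parameter p = sin 5.6° / 662 = 1.4741e-04 s/m.
sin θ_3 = p·V_3 = 1.4741e-04 × 987 = 0.1455.
θ_3 = arcsin 0.1455 = 8.37°.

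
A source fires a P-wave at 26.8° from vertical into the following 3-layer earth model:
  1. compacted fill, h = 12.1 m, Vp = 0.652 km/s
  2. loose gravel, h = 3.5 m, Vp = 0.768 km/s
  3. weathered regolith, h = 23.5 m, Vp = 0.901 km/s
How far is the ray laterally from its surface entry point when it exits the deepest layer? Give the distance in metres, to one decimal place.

Apply Snell's law at each interface; in layer i the horizontal offset is hᵢ·tan θᵢ.
Layer 1: θ = 26.80°; offset = 12.1·tan 26.80° = 6.112 m.
Layer 2: sin θ = 0.768·sin 26.8°/0.652 = 0.5311, θ = 32.08°; offset = 3.5·tan 32.08° = 2.194 m.
Layer 3: sin θ = 0.901·sin 26.8°/0.652 = 0.6231, θ = 38.54°; offset = 23.5·tan 38.54° = 18.720 m.
Summing the layer offsets gives 27.026 m.

27.0 m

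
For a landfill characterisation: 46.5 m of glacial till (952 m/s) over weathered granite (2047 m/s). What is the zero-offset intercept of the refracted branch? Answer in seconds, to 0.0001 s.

tᵢ = 2h·√(V₂²−V₁²)/(V₁V₂).
√(V₂²−V₁²) = √(2047²−952²) = 1812.2 m/s.
tᵢ = 2·46.5·1812.2/(952·2047) = 0.08648 s.

0.0865 s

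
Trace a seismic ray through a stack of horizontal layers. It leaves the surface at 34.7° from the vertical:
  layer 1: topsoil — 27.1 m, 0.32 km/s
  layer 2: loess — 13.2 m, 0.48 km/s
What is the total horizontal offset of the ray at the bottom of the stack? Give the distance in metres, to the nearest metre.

Ray parameter p = sin 34.7° / 0.32 km/s = 1.7790e+00 s/km.
Layer 1: θ = 34.70°; offset = 27.1·tan 34.70° = 18.765 m.
Layer 2: sin θ = p·0.48 = 0.8539 → θ = 58.64°; offset = 13.2·tan 58.64° = 21.660 m.
Σ offsets = 40.424 m.

40 m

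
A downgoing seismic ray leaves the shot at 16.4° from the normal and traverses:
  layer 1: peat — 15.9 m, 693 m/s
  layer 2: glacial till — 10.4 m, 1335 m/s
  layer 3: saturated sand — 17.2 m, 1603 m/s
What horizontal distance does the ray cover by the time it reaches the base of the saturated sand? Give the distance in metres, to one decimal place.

Apply Snell's law at each interface; in layer i the horizontal offset is hᵢ·tan θᵢ.
Layer 1: θ = 16.40°; offset = 15.9·tan 16.40° = 4.680 m.
Layer 2: sin θ = 1335·sin 16.4°/693 = 0.5439, θ = 32.95°; offset = 10.4·tan 32.95° = 6.741 m.
Layer 3: sin θ = 1603·sin 16.4°/693 = 0.6531, θ = 40.78°; offset = 17.2·tan 40.78° = 14.834 m.
Σ offsets = 26.254 m.

26.3 m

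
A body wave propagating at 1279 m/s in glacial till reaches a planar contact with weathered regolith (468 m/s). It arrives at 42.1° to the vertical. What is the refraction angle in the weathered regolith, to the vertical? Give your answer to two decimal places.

14.20°

Snell's law: sin θ₂ = (V₂/V₁)·sin θ₁ = (468/1279)·sin 42.1° = 0.2453.
θ₂ = sin⁻¹(0.2453) = 14.20° (from vertical).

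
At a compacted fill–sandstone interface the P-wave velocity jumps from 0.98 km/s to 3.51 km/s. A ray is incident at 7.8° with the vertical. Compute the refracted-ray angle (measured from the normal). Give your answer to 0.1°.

29.1°

sin θ₁/V₁ = sin θ₂/V₂ ⇒ sin θ₂ = 3.51·sin 7.8°/0.98 = 3.51·0.1357/0.98 = 0.4861.
θ₂ = arcsin 0.4861 = 29.08° from the normal.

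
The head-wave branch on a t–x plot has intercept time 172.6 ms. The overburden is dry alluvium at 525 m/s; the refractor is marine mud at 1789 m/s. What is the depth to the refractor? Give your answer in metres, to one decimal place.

h = tᵢ·V₁·V₂ / (2·√(V₂²−V₁²)).
√(V₂²−V₁²) = √(1789² − 525²) = 1710.2 m/s.
h = 0.1726 s × 525 × 1789 / (2 × 1710.2) = 47.39 m.

47.4 m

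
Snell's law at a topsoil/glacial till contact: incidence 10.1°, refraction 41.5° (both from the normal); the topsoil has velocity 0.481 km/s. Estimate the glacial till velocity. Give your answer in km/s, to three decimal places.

1.817 km/s

Snell's law: sin 10.1°/V₁ = sin 41.5°/V₂.
V₂ = V₁·sin 41.5°/sin 10.1° = 0.481 × 3.7785 = 1.817 km/s.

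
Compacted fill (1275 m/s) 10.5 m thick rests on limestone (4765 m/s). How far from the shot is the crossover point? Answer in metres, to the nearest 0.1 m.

27.6 m

θ_c = arcsin(1275/4765) = 15.52°, so cos θ_c = 0.9635 and tᵢ = 2h cos θ_c/V₁ = 0.0159 s.
At crossover x/V₁ = x/V₂ + tᵢ ⇒ x = tᵢ/(1/V₁ − 1/V₂) = 0.01587/(7.8431e-04 − 2.0986e-04) = 27.63 m.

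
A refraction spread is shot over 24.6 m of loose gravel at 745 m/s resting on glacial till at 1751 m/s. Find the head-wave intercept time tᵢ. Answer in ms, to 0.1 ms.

tᵢ = 2h·√(V₂²−V₁²)/(V₁V₂).
√(V₂²−V₁²) = √(1751²−745²) = 1584.6 m/s.
tᵢ = 2·24.6·1584.6/(745·1751) = 0.05976 s.

59.8 ms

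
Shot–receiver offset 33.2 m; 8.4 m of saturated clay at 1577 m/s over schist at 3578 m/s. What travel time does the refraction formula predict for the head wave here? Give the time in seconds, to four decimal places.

t = x/V₂ + 2h·√(V₂²−V₁²)/(V₁V₂).
√(V₂²−V₁²) = √(3578²−1577²) = 3211.7 m/s; delay term = 2·8.4·3211.7/(1577·3578) = 0.00956 s.
t = 33.2/3578 + 0.00956 = 0.01884 s.

0.0188 s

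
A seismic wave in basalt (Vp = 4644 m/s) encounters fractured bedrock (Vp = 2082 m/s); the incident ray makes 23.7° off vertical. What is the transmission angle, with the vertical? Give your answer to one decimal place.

10.4°

sin θ₁/V₁ = sin θ₂/V₂ ⇒ sin θ₂ = 2082·sin 23.7°/4644 = 2082·0.4019/4644 = 0.1802.
θ₂ = sin⁻¹(0.1802) = 10.38° (from vertical).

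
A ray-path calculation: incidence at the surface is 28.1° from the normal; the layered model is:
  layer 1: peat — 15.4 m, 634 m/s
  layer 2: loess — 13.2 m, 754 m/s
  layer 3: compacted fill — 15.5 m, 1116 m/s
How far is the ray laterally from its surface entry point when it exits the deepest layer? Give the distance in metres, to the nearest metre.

40 m

Ray parameter p = sin 28.1° / 634 m/s = 7.4292e-04 s/m.
Layer 1: θ = 28.10°; offset = 15.4·tan 28.10° = 8.223 m.
Layer 2: sin θ = p·754 = 0.5602 → θ = 34.07°; offset = 13.2·tan 34.07° = 8.926 m.
Layer 3: sin θ = p·1116 = 0.8291 → θ = 56.01°; offset = 15.5·tan 56.01° = 22.985 m.
Total horizontal offset = 40.134 m.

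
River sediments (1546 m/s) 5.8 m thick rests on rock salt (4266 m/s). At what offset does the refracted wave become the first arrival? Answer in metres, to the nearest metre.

θ_c = arcsin(1546/4266) = 21.25°, so cos θ_c = 0.9320 and tᵢ = 2h cos θ_c/V₁ = 0.0070 s.
At crossover x/V₁ = x/V₂ + tᵢ ⇒ x = tᵢ/(1/V₁ − 1/V₂) = 0.00699/(6.4683e-04 − 2.3441e-04) = 16.96 m.

17 m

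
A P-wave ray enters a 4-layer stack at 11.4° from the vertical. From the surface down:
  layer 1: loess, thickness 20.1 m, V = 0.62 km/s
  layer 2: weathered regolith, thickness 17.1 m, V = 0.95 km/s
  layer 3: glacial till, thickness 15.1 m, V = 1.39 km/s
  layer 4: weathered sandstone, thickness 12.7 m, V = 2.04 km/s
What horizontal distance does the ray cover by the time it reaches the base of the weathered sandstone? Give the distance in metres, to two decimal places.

Ray parameter p = sin 11.4° / 0.62 km/s = 3.1880e-01 s/km.
Layer 1: θ = 11.40°; offset = 20.1·tan 11.40° = 4.0529 m.
Layer 2: sin θ = p·0.95 = 0.3029 → θ = 17.63°; offset = 17.1·tan 17.63° = 5.4342 m.
Layer 3: sin θ = p·1.39 = 0.4431 → θ = 26.30°; offset = 15.1·tan 26.30° = 7.4642 m.
Layer 4: sin θ = p·2.04 = 0.6504 → θ = 40.57°; offset = 12.7·tan 40.57° = 10.8731 m.
Σ offsets = 27.8244 m.

27.82 m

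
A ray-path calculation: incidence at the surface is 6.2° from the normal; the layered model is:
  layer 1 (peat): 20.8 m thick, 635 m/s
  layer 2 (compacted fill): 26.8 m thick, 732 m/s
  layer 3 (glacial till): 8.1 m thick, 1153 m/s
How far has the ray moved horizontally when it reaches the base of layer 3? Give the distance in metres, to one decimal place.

Ray parameter p = sin 6.2° / 635 m/s = 1.7008e-04 s/m.
Layer 1: θ = 6.20°; offset = 20.8·tan 6.20° = 2.260 m.
Layer 2: sin θ = p·732 = 0.1245 → θ = 7.15°; offset = 26.8·tan 7.15° = 3.363 m.
Layer 3: sin θ = p·1153 = 0.1961 → θ = 11.31°; offset = 8.1·tan 11.31° = 1.620 m.
Σ offsets = 7.242 m.

7.2 m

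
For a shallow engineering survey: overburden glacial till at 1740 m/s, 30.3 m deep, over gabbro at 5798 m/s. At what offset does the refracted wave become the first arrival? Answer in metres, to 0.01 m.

θ_c = arcsin(1740/5798) = 17.46°, so cos θ_c = 0.9539 and tᵢ = 2h cos θ_c/V₁ = 0.0332 s.
At crossover x/V₁ = x/V₂ + tᵢ ⇒ x = tᵢ/(1/V₁ − 1/V₂) = 0.03322/(5.7471e-04 − 1.7247e-04) = 82.59 m.

82.59 m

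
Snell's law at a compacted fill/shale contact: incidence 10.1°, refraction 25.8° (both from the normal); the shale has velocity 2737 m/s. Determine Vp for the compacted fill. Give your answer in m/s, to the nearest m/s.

1103 m/s

sin 10.1° = 0.1754; sin 25.8° = 0.4352.
V₁ = V₂·(sin θ₁/sin θ₂) = 2737·(0.1754/0.4352) = 1102.81 m/s.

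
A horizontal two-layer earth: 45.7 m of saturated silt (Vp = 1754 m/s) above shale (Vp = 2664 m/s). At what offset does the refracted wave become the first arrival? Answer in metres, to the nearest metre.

201 m

θ_c = arcsin(1754/2664) = 41.18°, so cos θ_c = 0.7527 and tᵢ = 2h cos θ_c/V₁ = 0.0392 s.
At crossover x/V₁ = x/V₂ + tᵢ ⇒ x = tᵢ/(1/V₁ − 1/V₂) = 0.03922/(5.7013e-04 − 3.7538e-04) = 201.39 m.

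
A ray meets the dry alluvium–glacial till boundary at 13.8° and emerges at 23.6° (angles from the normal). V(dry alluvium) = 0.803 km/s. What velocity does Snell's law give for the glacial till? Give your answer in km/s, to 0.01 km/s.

1.35 km/s

sin 13.8° = 0.2385; sin 23.6° = 0.4003.
V₂ = V₁·(sin θ₂/sin θ₁) = 0.803·(0.4003/0.2385) = 1.35 km/s.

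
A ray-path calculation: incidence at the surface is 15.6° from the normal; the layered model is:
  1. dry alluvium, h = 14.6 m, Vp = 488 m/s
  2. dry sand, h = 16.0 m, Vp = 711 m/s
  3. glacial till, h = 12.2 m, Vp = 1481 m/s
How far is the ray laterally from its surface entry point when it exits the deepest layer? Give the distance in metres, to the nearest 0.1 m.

28.1 m

Apply Snell's law at each interface; in layer i the horizontal offset is hᵢ·tan θᵢ.
Layer 1: θ = 15.60°; offset = 14.6·tan 15.60° = 4.076 m.
Layer 2: sin θ = 711·sin 15.6°/488 = 0.3918, θ = 23.07°; offset = 16.0·tan 23.07° = 6.814 m.
Layer 3: sin θ = 1481·sin 15.6°/488 = 0.8161, θ = 54.70°; offset = 12.2·tan 54.70° = 17.230 m.
Summing the layer offsets gives 28.120 m.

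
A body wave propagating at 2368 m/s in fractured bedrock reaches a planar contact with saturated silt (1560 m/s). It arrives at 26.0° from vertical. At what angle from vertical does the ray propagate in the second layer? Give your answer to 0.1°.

Snell's law: sin θ₂ = (V₂/V₁)·sin θ₁ = (1560/2368)·sin 26.0° = 0.2888.
θ₂ = sin⁻¹(0.2888) = 16.79° (from vertical).

16.8°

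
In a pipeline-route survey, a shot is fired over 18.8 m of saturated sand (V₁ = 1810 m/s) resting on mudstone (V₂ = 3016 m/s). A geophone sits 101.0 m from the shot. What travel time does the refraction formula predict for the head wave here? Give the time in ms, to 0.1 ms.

50.1 ms

t = x/V₂ + 2h·√(V₂²−V₁²)/(V₁V₂).
√(V₂²−V₁²) = √(3016²−1810²) = 2412.5 m/s; delay term = 2·18.8·2412.5/(1810·3016) = 0.01662 s.
t = 101.0/3016 + 0.01662 = 0.05010 s.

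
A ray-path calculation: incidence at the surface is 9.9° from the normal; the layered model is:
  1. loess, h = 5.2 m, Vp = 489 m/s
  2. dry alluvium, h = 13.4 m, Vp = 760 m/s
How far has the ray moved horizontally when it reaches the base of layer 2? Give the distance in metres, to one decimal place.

Ray parameter p = sin 9.9° / 489 m/s = 3.5159e-04 s/m.
Layer 1: θ = 9.90°; offset = 5.2·tan 9.90° = 0.908 m.
Layer 2: sin θ = p·760 = 0.2672 → θ = 15.50°; offset = 13.4·tan 15.50° = 3.716 m.
Σ offsets = 4.623 m.

4.6 m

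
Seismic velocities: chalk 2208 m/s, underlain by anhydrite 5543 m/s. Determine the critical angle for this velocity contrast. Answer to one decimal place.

23.5°

At critical incidence the refracted ray runs along the interface (θ₂ = 90°), so sin θ_c = V₁/V₂.
θ_c = arcsin(2208/5543) = arcsin 0.3983 = 23.47°.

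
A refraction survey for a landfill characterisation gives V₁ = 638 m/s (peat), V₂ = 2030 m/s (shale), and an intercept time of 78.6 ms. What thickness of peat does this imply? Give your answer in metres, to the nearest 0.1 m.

h = tᵢ·V₁·V₂ / (2·√(V₂²−V₁²)).
√(V₂²−V₁²) = √(2030² − 638²) = 1927.1 m/s.
h = 0.0786 s × 638 × 2030 / (2 × 1927.1) = 26.41 m.

26.4 m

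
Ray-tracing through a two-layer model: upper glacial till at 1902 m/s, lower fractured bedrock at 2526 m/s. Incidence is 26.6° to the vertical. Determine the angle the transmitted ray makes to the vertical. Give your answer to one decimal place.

36.5°

Snell's law: sin θ₂ = (V₂/V₁)·sin θ₁ = (2526/1902)·sin 26.6° = 0.5947.
θ₂ = sin⁻¹(0.5947) = 36.49° (from vertical).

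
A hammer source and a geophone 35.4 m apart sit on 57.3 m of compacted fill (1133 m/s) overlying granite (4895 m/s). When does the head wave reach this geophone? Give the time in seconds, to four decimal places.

θ_c = arcsin(V₁/V₂) = arcsin(1133/4895) = 13.38°, cos θ_c = 0.9728.
Intercept time tᵢ = 2h cos θ_c / V₁ = 2·57.3·0.9728/1133 = 0.09840 s.
t = x/V₂ + tᵢ = 35.4/4895 + 0.09840 = 0.10563 s.

0.1056 s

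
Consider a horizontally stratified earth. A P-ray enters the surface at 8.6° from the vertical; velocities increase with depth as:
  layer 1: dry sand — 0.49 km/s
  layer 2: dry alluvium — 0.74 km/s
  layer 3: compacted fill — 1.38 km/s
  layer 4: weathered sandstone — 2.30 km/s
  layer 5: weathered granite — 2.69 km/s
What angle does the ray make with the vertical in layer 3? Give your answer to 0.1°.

Ray parameter p = sin 8.6° / 0.49 = 3.0517e-01 s/km.
sin θ_3 = p·V_3 = 3.0517e-01 × 1.38 = 0.4211.
θ_3 = 24.91° from the vertical.

24.9°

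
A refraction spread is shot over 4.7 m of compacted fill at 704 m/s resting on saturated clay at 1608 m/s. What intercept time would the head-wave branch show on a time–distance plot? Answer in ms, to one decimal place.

12.0 ms

θ_c = arcsin(V₁/V₂) = arcsin(704/1608) = 25.96°; cos θ_c = 0.8991.
tᵢ = 2h·cos θ_c / V₁ = 2·4.7·0.8991 / 704 = 0.01200 s.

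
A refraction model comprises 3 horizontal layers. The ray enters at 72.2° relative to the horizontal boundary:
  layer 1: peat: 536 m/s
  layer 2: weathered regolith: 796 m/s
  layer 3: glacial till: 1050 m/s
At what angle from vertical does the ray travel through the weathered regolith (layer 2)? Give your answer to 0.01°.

From the normal: θ₁ = 90° − 72.2° = 17.8°.
Ray parameter p = sin 17.8° / 536 = 5.7033e-04 s/m.
sin θ_2 = p·V_2 = 5.7033e-04 × 796 = 0.4540.
θ_2 = 27.00° from the vertical.

27.00°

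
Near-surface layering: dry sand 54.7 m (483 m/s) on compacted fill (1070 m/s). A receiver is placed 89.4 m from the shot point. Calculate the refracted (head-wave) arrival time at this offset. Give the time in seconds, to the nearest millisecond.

θ_c = arcsin(V₁/V₂) = arcsin(483/1070) = 26.83°, cos θ_c = 0.8923.
Intercept time tᵢ = 2h cos θ_c / V₁ = 2·54.7·0.8923/483 = 0.20211 s.
t = x/V₂ + tᵢ = 89.4/1070 + 0.20211 = 0.28566 s.

0.286 s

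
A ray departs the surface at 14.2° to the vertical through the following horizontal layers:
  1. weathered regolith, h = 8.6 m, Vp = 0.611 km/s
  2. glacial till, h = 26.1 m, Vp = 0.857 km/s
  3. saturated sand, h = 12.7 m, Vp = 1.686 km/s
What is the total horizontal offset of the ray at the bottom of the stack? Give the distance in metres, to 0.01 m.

23.42 m

Apply Snell's law at each interface; in layer i the horizontal offset is hᵢ·tan θᵢ.
Layer 1: θ = 14.20°; offset = 8.6·tan 14.20° = 2.1761 m.
Layer 2: sin θ = 0.857·sin 14.2°/0.611 = 0.3441, θ = 20.13°; offset = 26.1·tan 20.13° = 9.5643 m.
Layer 3: sin θ = 1.686·sin 14.2°/0.611 = 0.6769, θ = 42.60°; offset = 12.7·tan 42.60° = 11.6791 m.
Total horizontal offset = 23.4195 m.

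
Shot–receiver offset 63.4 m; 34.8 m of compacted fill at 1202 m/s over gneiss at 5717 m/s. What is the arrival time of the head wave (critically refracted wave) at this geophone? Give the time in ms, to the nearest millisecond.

68 ms

θ_c = arcsin(V₁/V₂) = arcsin(1202/5717) = 12.14°, cos θ_c = 0.9776.
Intercept time tᵢ = 2h cos θ_c / V₁ = 2·34.8·0.9776/1202 = 0.05661 s.
t = x/V₂ + tᵢ = 63.4/5717 + 0.05661 = 0.06770 s.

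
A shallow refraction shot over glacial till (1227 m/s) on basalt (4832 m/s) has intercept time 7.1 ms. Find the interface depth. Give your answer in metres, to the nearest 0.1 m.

4.5 m

θ_c = arcsin(1227/4832) = 14.71°; cos θ_c = 0.9672.
tᵢ = 2h cos θ_c/V₁ ⇒ h = tᵢ·V₁/(2 cos θ_c) = 0.0071·1227/(2·0.9672) = 4.50 m.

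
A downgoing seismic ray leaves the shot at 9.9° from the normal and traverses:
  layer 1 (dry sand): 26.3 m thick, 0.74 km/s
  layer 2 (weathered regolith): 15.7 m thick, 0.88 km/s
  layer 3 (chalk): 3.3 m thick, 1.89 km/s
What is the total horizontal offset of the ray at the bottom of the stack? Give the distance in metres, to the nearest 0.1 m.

Ray parameter p = sin 9.9° / 0.74 km/s = 2.3234e-01 s/km.
Layer 1: θ = 9.90°; offset = 26.3·tan 9.90° = 4.590 m.
Layer 2: sin θ = p·0.88 = 0.2045 → θ = 11.80°; offset = 15.7·tan 11.80° = 3.279 m.
Layer 3: sin θ = p·1.89 = 0.4391 → θ = 26.05°; offset = 3.3·tan 26.05° = 1.613 m.
Summing the layer offsets gives 9.482 m.

9.5 m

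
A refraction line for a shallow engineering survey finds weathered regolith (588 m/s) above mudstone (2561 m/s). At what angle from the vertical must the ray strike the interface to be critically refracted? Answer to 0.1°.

13.3°

Critical incidence: sin θ_c = V₁/V₂ = 588/2561 = 0.2296.
θ_c = arcsin 0.2296 = 13.27°.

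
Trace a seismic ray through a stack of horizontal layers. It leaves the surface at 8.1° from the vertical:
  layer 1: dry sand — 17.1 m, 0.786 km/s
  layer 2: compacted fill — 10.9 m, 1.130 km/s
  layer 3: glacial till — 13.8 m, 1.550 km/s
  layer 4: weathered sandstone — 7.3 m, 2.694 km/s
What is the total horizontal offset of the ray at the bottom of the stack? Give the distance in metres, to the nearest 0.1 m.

p = sin θ₁/V₁ = sin 8.1°/0.786 = 1.7926e-01 s/km is conserved through the stack.
Layer 1: θ = 8.10°; offset = 17.1·tan 8.10° = 2.434 m.
Layer 2: sin θ = p·1.130 = 0.2026 → θ = 11.69°; offset = 10.9·tan 11.69° = 2.255 m.
Layer 3: sin θ = p·1.550 = 0.2779 → θ = 16.13°; offset = 13.8·tan 16.13° = 3.992 m.
Layer 4: sin θ = p·2.694 = 0.4829 → θ = 28.88°; offset = 7.3·tan 28.88° = 4.026 m.
Σ offsets = 12.706 m.

12.7 m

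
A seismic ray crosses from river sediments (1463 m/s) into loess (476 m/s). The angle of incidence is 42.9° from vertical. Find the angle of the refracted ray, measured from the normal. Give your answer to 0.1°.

sin θ₁/V₁ = sin θ₂/V₂ ⇒ sin θ₂ = 476·sin 42.9°/1463 = 476·0.6807/1463 = 0.2215.
θ₂ = arcsin 0.2215 = 12.80° from the normal.

12.8°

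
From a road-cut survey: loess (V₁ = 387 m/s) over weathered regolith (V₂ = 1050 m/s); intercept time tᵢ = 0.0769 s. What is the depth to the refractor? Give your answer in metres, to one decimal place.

θ_c = arcsin(387/1050) = 21.63°; cos θ_c = 0.9296.
tᵢ = 2h cos θ_c/V₁ ⇒ h = tᵢ·V₁/(2 cos θ_c) = 0.0769·387/(2·0.9296) = 16.01 m.

16.0 m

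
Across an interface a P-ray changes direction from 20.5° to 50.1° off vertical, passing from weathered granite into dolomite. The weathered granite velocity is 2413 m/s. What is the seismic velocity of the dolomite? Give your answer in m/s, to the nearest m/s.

sin 20.5° = 0.3502; sin 50.1° = 0.7672.
V₂ = V₁·(sin θ₂/sin θ₁) = 2413·(0.7672/0.3502) = 5285.92 m/s.

5286 m/s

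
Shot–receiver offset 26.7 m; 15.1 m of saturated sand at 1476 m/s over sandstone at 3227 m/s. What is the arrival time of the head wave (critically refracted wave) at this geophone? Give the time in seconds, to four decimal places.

θ_c = arcsin(V₁/V₂) = arcsin(1476/3227) = 27.22°, cos θ_c = 0.8893.
Intercept time tᵢ = 2h cos θ_c / V₁ = 2·15.1·0.8893/1476 = 0.01820 s.
t = x/V₂ + tᵢ = 26.7/3227 + 0.01820 = 0.02647 s.

0.0265 s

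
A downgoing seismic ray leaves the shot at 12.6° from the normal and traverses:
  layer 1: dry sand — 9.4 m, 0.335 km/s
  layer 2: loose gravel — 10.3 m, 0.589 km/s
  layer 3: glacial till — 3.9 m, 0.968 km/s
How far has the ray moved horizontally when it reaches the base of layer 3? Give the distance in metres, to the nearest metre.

10 m

Ray parameter p = sin 12.6° / 0.335 km/s = 6.5117e-01 s/km.
Layer 1: θ = 12.60°; offset = 9.4·tan 12.60° = 2.101 m.
Layer 2: sin θ = p·0.589 = 0.3835 → θ = 22.55°; offset = 10.3·tan 22.55° = 4.278 m.
Layer 3: sin θ = p·0.968 = 0.6303 → θ = 39.07°; offset = 3.9·tan 39.07° = 3.167 m.
Total horizontal offset = 9.545 m.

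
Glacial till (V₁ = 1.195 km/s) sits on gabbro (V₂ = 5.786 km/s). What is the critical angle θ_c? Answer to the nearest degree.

Critical incidence: sin θ_c = V₁/V₂ = 1.195/5.786 = 0.2065.
θ_c = arcsin 0.2065 = 11.92°.

12°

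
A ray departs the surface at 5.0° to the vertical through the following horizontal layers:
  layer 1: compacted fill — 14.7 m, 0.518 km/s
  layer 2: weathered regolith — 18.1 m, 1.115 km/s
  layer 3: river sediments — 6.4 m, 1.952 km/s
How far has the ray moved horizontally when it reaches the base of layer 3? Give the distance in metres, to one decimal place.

7.0 m

Apply Snell's law at each interface; in layer i the horizontal offset is hᵢ·tan θᵢ.
Layer 1: θ = 5.00°; offset = 14.7·tan 5.00° = 1.286 m.
Layer 2: sin θ = 1.115·sin 5.0°/0.518 = 0.1876, θ = 10.81°; offset = 18.1·tan 10.81° = 3.457 m.
Layer 3: sin θ = 1.952·sin 5.0°/0.518 = 0.3284, θ = 19.17°; offset = 6.4·tan 19.17° = 2.225 m.
Total horizontal offset = 6.969 m.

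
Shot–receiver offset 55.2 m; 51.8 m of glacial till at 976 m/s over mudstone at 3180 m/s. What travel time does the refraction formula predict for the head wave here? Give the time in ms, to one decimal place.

118.4 ms

t = x/V₂ + 2h·√(V₂²−V₁²)/(V₁V₂).
√(V₂²−V₁²) = √(3180²−976²) = 3026.5 m/s; delay term = 2·51.8·3026.5/(976·3180) = 0.10102 s.
t = 55.2/3180 + 0.10102 = 0.11838 s.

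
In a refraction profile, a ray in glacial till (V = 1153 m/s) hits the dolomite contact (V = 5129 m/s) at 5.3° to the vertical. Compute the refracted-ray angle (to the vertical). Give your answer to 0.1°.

sin θ₁/V₁ = sin θ₂/V₂ ⇒ sin θ₂ = 5129·sin 5.3°/1153 = 5129·0.0924/1153 = 0.4109.
θ₂ = sin⁻¹(0.4109) = 24.26° (from vertical).

24.3°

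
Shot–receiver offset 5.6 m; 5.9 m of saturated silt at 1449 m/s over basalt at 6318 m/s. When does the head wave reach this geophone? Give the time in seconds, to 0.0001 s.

0.0088 s

θ_c = arcsin(V₁/V₂) = arcsin(1449/6318) = 13.26°, cos θ_c = 0.9733.
Intercept time tᵢ = 2h cos θ_c / V₁ = 2·5.9·0.9733/1449 = 0.00793 s.
t = x/V₂ + tᵢ = 5.6/6318 + 0.00793 = 0.00881 s.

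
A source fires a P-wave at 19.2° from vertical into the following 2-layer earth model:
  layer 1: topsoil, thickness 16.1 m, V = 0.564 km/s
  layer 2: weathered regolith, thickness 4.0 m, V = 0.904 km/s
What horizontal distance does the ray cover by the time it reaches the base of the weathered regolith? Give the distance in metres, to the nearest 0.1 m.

Ray parameter p = sin 19.2° / 0.564 km/s = 5.8310e-01 s/km.
Layer 1: θ = 19.20°; offset = 16.1·tan 19.20° = 5.607 m.
Layer 2: sin θ = p·0.904 = 0.5271 → θ = 31.81°; offset = 4.0·tan 31.81° = 2.481 m.
Total horizontal offset = 8.088 m.

8.1 m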